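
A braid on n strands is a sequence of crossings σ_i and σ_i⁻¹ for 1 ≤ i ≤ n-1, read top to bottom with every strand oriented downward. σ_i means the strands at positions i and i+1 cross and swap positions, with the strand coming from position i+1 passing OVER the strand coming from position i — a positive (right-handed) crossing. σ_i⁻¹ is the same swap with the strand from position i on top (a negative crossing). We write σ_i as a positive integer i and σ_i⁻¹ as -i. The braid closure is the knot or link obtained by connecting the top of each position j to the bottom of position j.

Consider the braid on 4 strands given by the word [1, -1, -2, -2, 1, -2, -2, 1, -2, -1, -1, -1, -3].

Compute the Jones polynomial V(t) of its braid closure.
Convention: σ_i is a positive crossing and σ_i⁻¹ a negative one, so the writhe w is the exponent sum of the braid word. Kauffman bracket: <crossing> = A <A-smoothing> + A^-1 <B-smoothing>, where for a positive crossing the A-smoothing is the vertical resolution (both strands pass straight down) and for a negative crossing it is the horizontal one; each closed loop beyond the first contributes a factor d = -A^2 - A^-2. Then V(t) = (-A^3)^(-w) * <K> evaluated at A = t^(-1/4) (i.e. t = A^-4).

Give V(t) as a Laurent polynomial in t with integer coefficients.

2*t^-2 - 3*t^-3 + 6*t^-4 - 7*t^-5 + 7*t^-6 - 7*t^-7 + 5*t^-8 - 3*t^-9 + t^-10

Derivation:
The presented braid s1 s1^-1 s2^-1 s2^-1 s1 s2^-1 s2^-1 s1 s2^-1 s1^-1 s1^-1 s1^-1 s3^-1 on 4 strands reduces by inverse Markov moves (closure unchanged at each step):
  Destabilize: the word has the form β·s3^-1 where s3^-1 occurs only as the final letter (β ∈ B_3); drop it and the last strand → 3 strands.
  Deconjugate: the word is γ·β·γ⁻¹ with γ = s1 (prefix) and γ⁻¹ = s1^-1 (suffix); strip both.
Reduced to β = s1^-1 s2^-1 s2^-1 s1 s2^-1 s2^-1 s1 s2^-1 s1^-1 s1^-1 on 3 strands, 10 crossings.
Compute on β:
Braid: s1^-1 s2^-1 s2^-1 s1 s2^-1 s2^-1 s1 s2^-1 s1^-1 s1^-1 on 3 strands, 10 crossings.
Writhe w = (#positive) - (#negative) = 2 - 8 = -6.
Computing the Kauffman bracket via state sum. There are 2^10 = 1024 states.
Smooth each crossing (0=||, 1=⌣⌢); contribution A^(Σ sign_k(1-2s_k)) * d^(L-1).
Tabulate the states by total A-exponent and number of loops L (A-exp: L × count):
  A^10: L=7 ×1
  A^8: L=6 ×10
  A^6: L=5 ×44, L=7 ×1
  A^4: L=4 ×110, L=6 ×10
  A^2: L=3 ×166, L=5 ×44
  A^0: L=2 ×144, L=4 ×106, L=6 ×2
  A^-2: L=1 ×57, L=3 ×140, L=5 ×13
  A^-4: L=2 ×91, L=4 ×28, L=6 ×1
  A^-6: L=1 ×16, L=3 ×26, L=5 ×3
  A^-8: L=2 ×7, L=4 ×3
  A^-10: L=3 ×1
Each group contributes A^e * Σ count * d^(L-1):
Powers of d = -A^2 - A^-2: d^2 = A^4 + 2 + A^-4; d^3 = -A^6 - 3*A^2 - 3*A^-2 - A^-6; d^4 = A^8 + 4*A^4 + 6 + 4*A^-4 + A^-8; d^5 = -A^10 - 5*A^6 - 10*A^2 - 10*A^-2 - 5*A^-6 - A^-10; d^6 = A^12 + 6*A^8 + 15*A^4 + 20 + 15*A^-4 + 6*A^-8 + A^-12.
  A^10 * (d^6) = A^22 + 6*A^18 + 15*A^14 + 20*A^10 + 15*A^6 + 6*A^2 + A^-2
  A^8 * (10*d^5) = -10*A^18 - 50*A^14 - 100*A^10 - 100*A^6 - 50*A^2 - 10*A^-2
  A^6 * (44*d^4 + d^6) = A^18 + 50*A^14 + 191*A^10 + 284*A^6 + 191*A^2 + 50*A^-2 + A^-6
  A^4 * (110*d^3 + 10*d^5) = -10*A^14 - 160*A^10 - 430*A^6 - 430*A^2 - 160*A^-2 - 10*A^-6
  A^2 * (166*d^2 + 44*d^4) = 44*A^10 + 342*A^6 + 596*A^2 + 342*A^-2 + 44*A^-6
  A^0 * (144*d + 106*d^3 + 2*d^5) = -2*A^10 - 116*A^6 - 482*A^2 - 482*A^-2 - 116*A^-6 - 2*A^-10
  A^-2 * (57 + 140*d^2 + 13*d^4) = 13*A^6 + 192*A^2 + 415*A^-2 + 192*A^-6 + 13*A^-10
  A^-4 * (91*d + 28*d^3 + d^5) = -A^6 - 33*A^2 - 185*A^-2 - 185*A^-6 - 33*A^-10 - A^-14
  A^-6 * (16 + 26*d^2 + 3*d^4) = 3*A^2 + 38*A^-2 + 86*A^-6 + 38*A^-10 + 3*A^-14
  A^-8 * (7*d + 3*d^3) = -3*A^-2 - 16*A^-6 - 16*A^-10 - 3*A^-14
  A^-10 * (d^2) = A^-6 + 2*A^-10 + A^-14
Summing the groups: <K> = A^22 - 3*A^18 + 5*A^14 - 7*A^10 + 7*A^6 - 7*A^2 + 6*A^-2 - 3*A^-6 + 2*A^-10
Normalise by the writhe: (-A^3)^(-w) = (-A^3)^(6) = A^18, so f(A) = A^18 * <K> = A^40 - 3*A^36 + 5*A^32 - 7*A^28 + 7*A^24 - 7*A^20 + 6*A^16 - 3*A^12 + 2*A^8.
Substitute A = t^(-1/4), i.e. A^e → t^(-e/4): V(t) = 2*t^-2 - 3*t^-3 + 6*t^-4 - 7*t^-5 + 7*t^-6 - 7*t^-7 + 5*t^-8 - 3*t^-9 + t^-10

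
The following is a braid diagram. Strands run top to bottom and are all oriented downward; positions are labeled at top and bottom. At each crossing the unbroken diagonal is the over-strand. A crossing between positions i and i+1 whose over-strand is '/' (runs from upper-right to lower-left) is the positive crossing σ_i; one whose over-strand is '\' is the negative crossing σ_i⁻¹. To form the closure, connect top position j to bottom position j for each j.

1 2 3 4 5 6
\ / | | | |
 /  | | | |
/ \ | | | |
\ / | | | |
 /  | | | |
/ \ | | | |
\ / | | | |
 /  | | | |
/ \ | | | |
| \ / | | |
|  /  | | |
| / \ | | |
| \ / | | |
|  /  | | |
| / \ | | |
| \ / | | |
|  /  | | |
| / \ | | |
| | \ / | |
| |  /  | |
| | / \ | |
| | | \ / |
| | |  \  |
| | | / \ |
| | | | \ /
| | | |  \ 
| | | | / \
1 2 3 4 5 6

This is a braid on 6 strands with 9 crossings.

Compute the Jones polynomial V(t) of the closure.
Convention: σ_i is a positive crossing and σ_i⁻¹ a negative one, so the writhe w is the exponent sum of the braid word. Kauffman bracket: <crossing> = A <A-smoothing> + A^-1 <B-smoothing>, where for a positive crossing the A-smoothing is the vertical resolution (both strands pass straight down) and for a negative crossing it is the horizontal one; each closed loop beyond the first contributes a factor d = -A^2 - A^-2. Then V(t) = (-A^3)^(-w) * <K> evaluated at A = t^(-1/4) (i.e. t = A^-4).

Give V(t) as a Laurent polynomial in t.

Reading the diagram top to bottom ('/'-over between positions i,i+1 = s_i, '\'-over = s_i^-1): braid word = s1 s1 s1 s2 s2 s2 s3 s4^-1 s5^-1.
The presented braid s1 s1 s1 s2 s2 s2 s3 s4^-1 s5^-1 on 6 strands reduces by inverse Markov moves (closure unchanged at each step):
  Destabilize: the word has the form β·s5^-1 where s5^-1 occurs only as the final letter (β ∈ B_5); drop it and the last strand → 5 strands.
  Destabilize: the word has the form β·s4^-1 where s4^-1 occurs only as the final letter (β ∈ B_4); drop it and the last strand → 4 strands.
  Destabilize: the word has the form β·s3 where s3 occurs only as the final letter (β ∈ B_3); drop it and the last strand → 3 strands.
Reduced to β = s1 s1 s1 s2 s2 s2 on 3 strands, 6 crossings.
Compute on β:
Braid: s1 s1 s1 s2 s2 s2 on 3 strands, 6 crossings.
Writhe w = (#positive) - (#negative) = 6 - 0 = 6.
State-sum expansion of <K>. There are 2^6 = 64 states.
Smooth each crossing (0=||, 1=⌣⌢); contribution A^(Σ sign_k(1-2s_k)) * d^(L-1).
Tabulate the states by total A-exponent and number of loops L (A-exp: L × count):
  A^6: L=3 ×1
  A^4: L=2 ×6
  A^2: L=1 ×9, L=3 ×6
  A^0: L=2 ×18, L=4 ×2
  A^-2: L=3 ×15
  A^-4: L=4 ×6
  A^-6: L=5 ×1
Each group contributes A^e * Σ count * d^(L-1):
Powers of d = -A^2 - A^-2: d^2 = A^4 + 2 + A^-4; d^3 = -A^6 - 3*A^2 - 3*A^-2 - A^-6; d^4 = A^8 + 4*A^4 + 6 + 4*A^-4 + A^-8.
  A^6 * (d^2) = A^10 + 2*A^6 + A^2
  A^4 * (6*d) = -6*A^6 - 6*A^2
  A^2 * (9 + 6*d^2) = 6*A^6 + 21*A^2 + 6*A^-2
  A^0 * (18*d + 2*d^3) = -2*A^6 - 24*A^2 - 24*A^-2 - 2*A^-6
  A^-2 * (15*d^2) = 15*A^2 + 30*A^-2 + 15*A^-6
  A^-4 * (6*d^3) = -6*A^2 - 18*A^-2 - 18*A^-6 - 6*A^-10
  A^-6 * (d^4) = A^2 + 4*A^-2 + 6*A^-6 + 4*A^-10 + A^-14
Summing the groups: <K> = A^10 + 2*A^2 - 2*A^-2 + A^-6 - 2*A^-10 + A^-14
Normalise by the writhe: (-A^3)^(-w) = (-A^3)^(-6) = A^-18, so f(A) = A^-18 * <K> = A^-8 + 2*A^-16 - 2*A^-20 + A^-24 - 2*A^-28 + A^-32.
Substitute A = t^(-1/4), i.e. A^e → t^(-e/4): V(t) = t^8 - 2*t^7 + t^6 - 2*t^5 + 2*t^4 + t^2

Answer: t^8 - 2*t^7 + t^6 - 2*t^5 + 2*t^4 + t^2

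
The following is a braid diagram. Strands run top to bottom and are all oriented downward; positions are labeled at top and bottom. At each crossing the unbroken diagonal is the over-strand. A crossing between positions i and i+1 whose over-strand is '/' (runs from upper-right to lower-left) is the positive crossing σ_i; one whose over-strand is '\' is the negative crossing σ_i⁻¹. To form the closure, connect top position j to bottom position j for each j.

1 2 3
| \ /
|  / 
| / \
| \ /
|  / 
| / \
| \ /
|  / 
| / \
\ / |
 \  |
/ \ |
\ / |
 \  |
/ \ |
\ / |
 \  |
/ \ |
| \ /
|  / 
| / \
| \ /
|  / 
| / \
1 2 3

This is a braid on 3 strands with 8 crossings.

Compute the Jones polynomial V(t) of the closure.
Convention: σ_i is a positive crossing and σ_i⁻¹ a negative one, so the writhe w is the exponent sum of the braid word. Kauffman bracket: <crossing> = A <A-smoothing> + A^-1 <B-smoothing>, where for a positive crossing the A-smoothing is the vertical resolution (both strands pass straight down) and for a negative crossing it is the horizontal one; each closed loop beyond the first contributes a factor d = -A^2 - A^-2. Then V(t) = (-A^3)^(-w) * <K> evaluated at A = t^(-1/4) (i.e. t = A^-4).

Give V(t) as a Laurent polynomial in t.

-t^6 + t^5 - 2*t^4 + 3*t^3 - 2*t^2 + 3*t - 1 + t^-1 - t^-2

Derivation:
Reading the diagram top to bottom ('/'-over between positions i,i+1 = s_i, '\'-over = s_i^-1): braid word = s2 s2 s2 s1^-1 s1^-1 s1^-1 s2 s2.
Braid: s2 s2 s2 s1^-1 s1^-1 s1^-1 s2 s2 on 3 strands, 8 crossings.
Writhe w = (#positive) - (#negative) = 5 - 3 = 2.
Enumerate smoothing states for the bracket polynomial. There are 2^8 = 256 states.
Each crossing splits two ways (0=vertical, 1=horizontal). The state's weight is A^(#A-smoothings - #B-smoothings) * d^(loops - 1).
Tabulate the states by total A-exponent and number of loops L (A-exp: L × count):
  A^8: L=4 ×1
  A^6: L=3 ×8
  A^4: L=2 ×18, L=4 ×10
  A^2: L=1 ×15, L=3 ×31, L=5 ×10
  A^0: L=2 ×35, L=4 ×30, L=6 ×5
  A^-2: L=3 ×40, L=5 ×15, L=7 ×1
  A^-4: L=4 ×25, L=6 ×3
  A^-6: L=5 ×8
  A^-8: L=6 ×1
Each group contributes A^e * Σ count * d^(L-1):
Powers of d = -A^2 - A^-2: d^2 = A^4 + 2 + A^-4; d^3 = -A^6 - 3*A^2 - 3*A^-2 - A^-6; d^4 = A^8 + 4*A^4 + 6 + 4*A^-4 + A^-8; d^5 = -A^10 - 5*A^6 - 10*A^2 - 10*A^-2 - 5*A^-6 - A^-10; d^6 = A^12 + 6*A^8 + 15*A^4 + 20 + 15*A^-4 + 6*A^-8 + A^-12.
  A^8 * (d^3) = -A^14 - 3*A^10 - 3*A^6 - A^2
  A^6 * (8*d^2) = 8*A^10 + 16*A^6 + 8*A^2
  A^4 * (18*d + 10*d^3) = -10*A^10 - 48*A^6 - 48*A^2 - 10*A^-2
  A^2 * (15 + 31*d^2 + 10*d^4) = 10*A^10 + 71*A^6 + 137*A^2 + 71*A^-2 + 10*A^-6
  A^0 * (35*d + 30*d^3 + 5*d^5) = -5*A^10 - 55*A^6 - 175*A^2 - 175*A^-2 - 55*A^-6 - 5*A^-10
  A^-2 * (40*d^2 + 15*d^4 + d^6) = A^10 + 21*A^6 + 115*A^2 + 190*A^-2 + 115*A^-6 + 21*A^-10 + A^-14
  A^-4 * (25*d^3 + 3*d^5) = -3*A^6 - 40*A^2 - 105*A^-2 - 105*A^-6 - 40*A^-10 - 3*A^-14
  A^-6 * (8*d^4) = 8*A^2 + 32*A^-2 + 48*A^-6 + 32*A^-10 + 8*A^-14
  A^-8 * (d^5) = -A^2 - 5*A^-2 - 10*A^-6 - 10*A^-10 - 5*A^-14 - A^-18
Summing the groups: <K> = -A^14 + A^10 - A^6 + 3*A^2 - 2*A^-2 + 3*A^-6 - 2*A^-10 + A^-14 - A^-18
Normalise by the writhe: (-A^3)^(-w) = (-A^3)^(-2) = A^-6, so f(A) = A^-6 * <K> = -A^8 + A^4 - 1 + 3*A^-4 - 2*A^-8 + 3*A^-12 - 2*A^-16 + A^-20 - A^-24.
Substitute A = t^(-1/4), i.e. A^e → t^(-e/4): V(t) = -t^6 + t^5 - 2*t^4 + 3*t^3 - 2*t^2 + 3*t - 1 + t^-1 - t^-2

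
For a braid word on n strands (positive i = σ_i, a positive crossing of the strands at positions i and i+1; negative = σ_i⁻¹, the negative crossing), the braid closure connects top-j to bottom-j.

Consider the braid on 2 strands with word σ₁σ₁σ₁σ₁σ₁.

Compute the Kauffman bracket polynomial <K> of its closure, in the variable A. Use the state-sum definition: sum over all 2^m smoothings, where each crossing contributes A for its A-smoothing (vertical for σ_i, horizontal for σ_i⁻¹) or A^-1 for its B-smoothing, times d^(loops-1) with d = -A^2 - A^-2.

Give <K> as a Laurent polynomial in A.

Braid: s1 s1 s1 s1 s1 on 2 strands, 5 crossings.
Writhe w = (#positive) - (#negative) = 5 - 0 = 5.
State-sum expansion of <K>. There are 2^5 = 32 states.
Each crossing splits two ways (0=vertical, 1=horizontal). The state's weight is A^(#A-smoothings - #B-smoothings) * d^(loops - 1).
  state 00000: A-exp=+5, loops=2, term = A^5 * d^1
  state 00001: A-exp=+3, loops=1, term = A^3 * d^0
  state 00010: A-exp=+3, loops=1, term = A^3 * d^0
  state 00011: A-exp=+1, loops=2, term = A^1 * d^1
  state 00100: A-exp=+3, loops=1, term = A^3 * d^0
  state 00101: A-exp=+1, loops=2, term = A^1 * d^1
  state 00110: A-exp=+1, loops=2, term = A^1 * d^1
  state 00111: A-exp=-1, loops=3, term = A^-1 * d^2
  state 01000: A-exp=+3, loops=1, term = A^3 * d^0
  state 01001: A-exp=+1, loops=2, term = A^1 * d^1
  state 01010: A-exp=+1, loops=2, term = A^1 * d^1
  state 01011: A-exp=-1, loops=3, term = A^-1 * d^2
  state 01100: A-exp=+1, loops=2, term = A^1 * d^1
  state 01101: A-exp=-1, loops=3, term = A^-1 * d^2
  state 01110: A-exp=-1, loops=3, term = A^-1 * d^2
  state 01111: A-exp=-3, loops=4, term = A^-3 * d^3
  state 10000: A-exp=+3, loops=1, term = A^3 * d^0
  state 10001: A-exp=+1, loops=2, term = A^1 * d^1
  state 10010: A-exp=+1, loops=2, term = A^1 * d^1
  state 10011: A-exp=-1, loops=3, term = A^-1 * d^2
  state 10100: A-exp=+1, loops=2, term = A^1 * d^1
  state 10101: A-exp=-1, loops=3, term = A^-1 * d^2
  state 10110: A-exp=-1, loops=3, term = A^-1 * d^2
  state 10111: A-exp=-3, loops=4, term = A^-3 * d^3
  state 11000: A-exp=+1, loops=2, term = A^1 * d^1
  state 11001: A-exp=-1, loops=3, term = A^-1 * d^2
  state 11010: A-exp=-1, loops=3, term = A^-1 * d^2
  state 11011: A-exp=-3, loops=4, term = A^-3 * d^3
  state 11100: A-exp=-1, loops=3, term = A^-1 * d^2
  state 11101: A-exp=-3, loops=4, term = A^-3 * d^3
  state 11110: A-exp=-3, loops=4, term = A^-3 * d^3
  state 11111: A-exp=-5, loops=5, term = A^-5 * d^4
Collect the terms by A-exponent (count of states per loop number):
Powers of d = -A^2 - A^-2: d^2 = A^4 + 2 + A^-4; d^3 = -A^6 - 3*A^2 - 3*A^-2 - A^-6; d^4 = A^8 + 4*A^4 + 6 + 4*A^-4 + A^-8.
  A^5 * (d) = -A^7 - A^3
  A^3 * (5) = 5*A^3
  A^1 * (10*d) = -10*A^3 - 10*A^-1
  A^-1 * (10*d^2) = 10*A^3 + 20*A^-1 + 10*A^-5
  A^-3 * (5*d^3) = -5*A^3 - 15*A^-1 - 15*A^-5 - 5*A^-9
  A^-5 * (d^4) = A^3 + 4*A^-1 + 6*A^-5 + 4*A^-9 + A^-13
Summing the groups: <K> = -A^7 - A^-1 + A^-5 - A^-9 + A^-13

Answer: -A^7 - A^-1 + A^-5 - A^-9 + A^-13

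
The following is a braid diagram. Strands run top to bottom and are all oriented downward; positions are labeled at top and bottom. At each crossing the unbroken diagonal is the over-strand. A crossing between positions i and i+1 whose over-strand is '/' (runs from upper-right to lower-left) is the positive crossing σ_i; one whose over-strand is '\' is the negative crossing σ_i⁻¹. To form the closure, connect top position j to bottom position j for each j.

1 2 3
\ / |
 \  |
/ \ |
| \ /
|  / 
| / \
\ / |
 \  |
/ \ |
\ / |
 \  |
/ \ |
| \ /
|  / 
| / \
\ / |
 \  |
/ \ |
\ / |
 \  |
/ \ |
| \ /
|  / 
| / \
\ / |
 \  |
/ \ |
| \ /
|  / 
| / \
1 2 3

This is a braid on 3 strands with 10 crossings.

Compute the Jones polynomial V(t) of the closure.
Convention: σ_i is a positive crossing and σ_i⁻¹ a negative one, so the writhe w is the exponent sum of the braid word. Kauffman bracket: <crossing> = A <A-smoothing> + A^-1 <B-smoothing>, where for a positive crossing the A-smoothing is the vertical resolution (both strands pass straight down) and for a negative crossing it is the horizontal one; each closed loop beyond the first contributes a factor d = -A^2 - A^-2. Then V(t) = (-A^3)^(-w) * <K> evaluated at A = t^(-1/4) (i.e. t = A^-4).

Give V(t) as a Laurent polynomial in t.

t^3 - 4*t^2 + 8*t - 11 + 15*t^-1 - 16*t^-2 + 15*t^-3 - 12*t^-4 + 8*t^-5 - 4*t^-6 + t^-7

Derivation:
Reading the diagram top to bottom ('/'-over between positions i,i+1 = s_i, '\'-over = s_i^-1): braid word = s1^-1 s2 s1^-1 s1^-1 s2 s1^-1 s1^-1 s2 s1^-1 s2.
Braid: s1^-1 s2 s1^-1 s1^-1 s2 s1^-1 s1^-1 s2 s1^-1 s2 on 3 strands, 10 crossings.
Writhe w = (#positive) - (#negative) = 4 - 6 = -2.
Computing the Kauffman bracket via state sum. There are 2^10 = 1024 states.
Each crossing splits two ways (0=vertical, 1=horizontal). The state's weight is A^(#A-smoothings - #B-smoothings) * d^(loops - 1).
Tabulate the states by total A-exponent and number of loops L (A-exp: L × count):
  A^10: L=7 ×1
  A^8: L=6 ×10
  A^6: L=5 ×45
  A^4: L=4 ×118, L=6 ×2
  A^2: L=3 ×193, L=5 ×17
  A^0: L=2 ×192, L=4 ×59, L=6 ×1
  A^-2: L=1 ×95, L=3 ×108, L=5 ×7
  A^-4: L=2 ×95, L=4 ×25
  A^-6: L=3 ×43, L=5 ×2
  A^-8: L=4 ×10
  A^-10: L=5 ×1
Each group contributes A^e * Σ count * d^(L-1):
Powers of d = -A^2 - A^-2: d^2 = A^4 + 2 + A^-4; d^3 = -A^6 - 3*A^2 - 3*A^-2 - A^-6; d^4 = A^8 + 4*A^4 + 6 + 4*A^-4 + A^-8; d^5 = -A^10 - 5*A^6 - 10*A^2 - 10*A^-2 - 5*A^-6 - A^-10; d^6 = A^12 + 6*A^8 + 15*A^4 + 20 + 15*A^-4 + 6*A^-8 + A^-12.
  A^10 * (d^6) = A^22 + 6*A^18 + 15*A^14 + 20*A^10 + 15*A^6 + 6*A^2 + A^-2
  A^8 * (10*d^5) = -10*A^18 - 50*A^14 - 100*A^10 - 100*A^6 - 50*A^2 - 10*A^-2
  A^6 * (45*d^4) = 45*A^14 + 180*A^10 + 270*A^6 + 180*A^2 + 45*A^-2
  A^4 * (118*d^3 + 2*d^5) = -2*A^14 - 128*A^10 - 374*A^6 - 374*A^2 - 128*A^-2 - 2*A^-6
  A^2 * (193*d^2 + 17*d^4) = 17*A^10 + 261*A^6 + 488*A^2 + 261*A^-2 + 17*A^-6
  A^0 * (192*d + 59*d^3 + d^5) = -A^10 - 64*A^6 - 379*A^2 - 379*A^-2 - 64*A^-6 - A^-10
  A^-2 * (95 + 108*d^2 + 7*d^4) = 7*A^6 + 136*A^2 + 353*A^-2 + 136*A^-6 + 7*A^-10
  A^-4 * (95*d + 25*d^3) = -25*A^2 - 170*A^-2 - 170*A^-6 - 25*A^-10
  A^-6 * (43*d^2 + 2*d^4) = 2*A^2 + 51*A^-2 + 98*A^-6 + 51*A^-10 + 2*A^-14
  A^-8 * (10*d^3) = -10*A^-2 - 30*A^-6 - 30*A^-10 - 10*A^-14
  A^-10 * (d^4) = A^-2 + 4*A^-6 + 6*A^-10 + 4*A^-14 + A^-18
Summing the groups: <K> = A^22 - 4*A^18 + 8*A^14 - 12*A^10 + 15*A^6 - 16*A^2 + 15*A^-2 - 11*A^-6 + 8*A^-10 - 4*A^-14 + A^-18
Normalise by the writhe: (-A^3)^(-w) = (-A^3)^(2) = A^6, so f(A) = A^6 * <K> = A^28 - 4*A^24 + 8*A^20 - 12*A^16 + 15*A^12 - 16*A^8 + 15*A^4 - 11 + 8*A^-4 - 4*A^-8 + A^-12.
Substitute A = t^(-1/4), i.e. A^e → t^(-e/4): V(t) = t^3 - 4*t^2 + 8*t - 11 + 15*t^-1 - 16*t^-2 + 15*t^-3 - 12*t^-4 + 8*t^-5 - 4*t^-6 + t^-7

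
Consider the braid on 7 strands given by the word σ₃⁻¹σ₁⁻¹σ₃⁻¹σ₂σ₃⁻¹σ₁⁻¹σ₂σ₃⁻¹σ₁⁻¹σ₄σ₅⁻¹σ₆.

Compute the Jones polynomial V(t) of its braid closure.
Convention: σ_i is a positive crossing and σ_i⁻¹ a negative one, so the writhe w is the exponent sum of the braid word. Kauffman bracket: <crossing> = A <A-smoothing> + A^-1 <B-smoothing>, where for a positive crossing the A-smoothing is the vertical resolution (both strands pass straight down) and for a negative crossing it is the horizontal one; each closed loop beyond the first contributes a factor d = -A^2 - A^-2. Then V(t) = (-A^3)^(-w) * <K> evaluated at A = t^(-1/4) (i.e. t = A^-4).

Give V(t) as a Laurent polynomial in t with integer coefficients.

The presented braid s3^-1 s1^-1 s3^-1 s2 s3^-1 s1^-1 s2 s3^-1 s1^-1 s4 s5^-1 s6 on 7 strands reduces by inverse Markov moves (closure unchanged at each step):
  Destabilize: the word has the form β·s6 where s6 occurs only as the final letter (β ∈ B_6); drop it and the last strand → 6 strands.
  Destabilize: the word has the form β·s5^-1 where s5^-1 occurs only as the final letter (β ∈ B_5); drop it and the last strand → 5 strands.
  Destabilize: the word has the form β·s4 where s4 occurs only as the final letter (β ∈ B_4); drop it and the last strand → 4 strands.
Reduced to β = s3^-1 s1^-1 s3^-1 s2 s3^-1 s1^-1 s2 s3^-1 s1^-1 on 4 strands, 9 crossings.
Compute on β:
Braid: s3^-1 s1^-1 s3^-1 s2 s3^-1 s1^-1 s2 s3^-1 s1^-1 on 4 strands, 9 crossings.
Writhe w = (#positive) - (#negative) = 2 - 7 = -5.
Enumerate smoothing states for the bracket polynomial. There are 2^9 = 512 states.
Smooth each crossing (0=||, 1=⌣⌢); contribution A^(Σ sign_k(1-2s_k)) * d^(L-1).
Tabulate the states by total A-exponent and number of loops L (A-exp: L × count):
  A^9: L=7 ×1
  A^7: L=6 ×9
  A^5: L=5 ×36
  A^3: L=4 ×83, L=6 ×1
  A^1: L=3 ×118, L=5 ×8
  A^-1: L=2 ×100, L=4 ×26
  A^-3: L=1 ×41, L=3 ×42, L=5 ×1
  A^-5: L=2 ×31, L=4 ×5
  A^-7: L=3 ×9
  A^-9: L=4 ×1
Each group contributes A^e * Σ count * d^(L-1):
Powers of d = -A^2 - A^-2: d^2 = A^4 + 2 + A^-4; d^3 = -A^6 - 3*A^2 - 3*A^-2 - A^-6; d^4 = A^8 + 4*A^4 + 6 + 4*A^-4 + A^-8; d^5 = -A^10 - 5*A^6 - 10*A^2 - 10*A^-2 - 5*A^-6 - A^-10; d^6 = A^12 + 6*A^8 + 15*A^4 + 20 + 15*A^-4 + 6*A^-8 + A^-12.
  A^9 * (d^6) = A^21 + 6*A^17 + 15*A^13 + 20*A^9 + 15*A^5 + 6*A + A^-3
  A^7 * (9*d^5) = -9*A^17 - 45*A^13 - 90*A^9 - 90*A^5 - 45*A - 9*A^-3
  A^5 * (36*d^4) = 36*A^13 + 144*A^9 + 216*A^5 + 144*A + 36*A^-3
  A^3 * (83*d^3 + d^5) = -A^13 - 88*A^9 - 259*A^5 - 259*A - 88*A^-3 - A^-7
  A^1 * (118*d^2 + 8*d^4) = 8*A^9 + 150*A^5 + 284*A + 150*A^-3 + 8*A^-7
  A^-1 * (100*d + 26*d^3) = -26*A^5 - 178*A - 178*A^-3 - 26*A^-7
  A^-3 * (41 + 42*d^2 + d^4) = A^5 + 46*A + 131*A^-3 + 46*A^-7 + A^-11
  A^-5 * (31*d + 5*d^3) = -5*A - 46*A^-3 - 46*A^-7 - 5*A^-11
  A^-7 * (9*d^2) = 9*A^-3 + 18*A^-7 + 9*A^-11
  A^-9 * (d^3) = -A^-3 - 3*A^-7 - 3*A^-11 - A^-15
Summing the groups: <K> = A^21 - 3*A^17 + 5*A^13 - 6*A^9 + 7*A^5 - 7*A + 5*A^-3 - 4*A^-7 + 2*A^-11 - A^-15
Normalise by the writhe: (-A^3)^(-w) = (-A^3)^(5) = -A^15, so f(A) = -A^15 * <K> = -A^36 + 3*A^32 - 5*A^28 + 6*A^24 - 7*A^20 + 7*A^16 - 5*A^12 + 4*A^8 - 2*A^4 + 1.
Substitute A = t^(-1/4), i.e. A^e → t^(-e/4): V(t) = 1 - 2*t^-1 + 4*t^-2 - 5*t^-3 + 7*t^-4 - 7*t^-5 + 6*t^-6 - 5*t^-7 + 3*t^-8 - t^-9

Answer: 1 - 2*t^-1 + 4*t^-2 - 5*t^-3 + 7*t^-4 - 7*t^-5 + 6*t^-6 - 5*t^-7 + 3*t^-8 - t^-9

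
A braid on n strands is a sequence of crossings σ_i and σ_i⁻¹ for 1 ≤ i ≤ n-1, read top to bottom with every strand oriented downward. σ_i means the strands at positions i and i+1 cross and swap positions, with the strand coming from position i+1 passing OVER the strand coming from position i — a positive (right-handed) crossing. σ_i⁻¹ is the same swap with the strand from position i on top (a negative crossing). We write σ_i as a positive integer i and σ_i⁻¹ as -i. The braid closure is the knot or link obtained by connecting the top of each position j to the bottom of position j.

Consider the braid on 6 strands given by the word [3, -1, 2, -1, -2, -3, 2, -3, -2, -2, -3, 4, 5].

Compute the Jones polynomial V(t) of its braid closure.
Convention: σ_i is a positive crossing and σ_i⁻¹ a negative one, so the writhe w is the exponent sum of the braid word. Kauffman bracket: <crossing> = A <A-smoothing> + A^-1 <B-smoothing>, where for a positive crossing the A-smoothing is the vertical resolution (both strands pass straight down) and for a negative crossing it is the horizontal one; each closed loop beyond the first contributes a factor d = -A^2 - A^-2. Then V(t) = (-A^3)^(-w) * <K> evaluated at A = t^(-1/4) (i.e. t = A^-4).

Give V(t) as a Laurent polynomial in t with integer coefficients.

The presented braid s3 s1^-1 s2 s1^-1 s2^-1 s3^-1 s2 s3^-1 s2^-1 s2^-1 s3^-1 s4 s5 on 6 strands reduces by inverse Markov moves (closure unchanged at each step):
  Destabilize: the word has the form β·s5 where s5 occurs only as the final letter (β ∈ B_5); drop it and the last strand → 5 strands.
  Destabilize: the word has the form β·s4 where s4 occurs only as the final letter (β ∈ B_4); drop it and the last strand → 4 strands.
  Deconjugate: the word is γ·β·γ⁻¹ with γ = s3 (prefix) and γ⁻¹ = s3^-1 (suffix); strip both.
Reduced to β = s1^-1 s2 s1^-1 s2^-1 s3^-1 s2 s3^-1 s2^-1 s2^-1 on 4 strands, 9 crossings.
Compute on β:
Braid: s1^-1 s2 s1^-1 s2^-1 s3^-1 s2 s3^-1 s2^-1 s2^-1 on 4 strands, 9 crossings.
Writhe w = (#positive) - (#negative) = 2 - 7 = -5.
State-sum expansion of <K>. There are 2^9 = 512 states.
Smooth each crossing (0=||, 1=⌣⌢); contribution A^(Σ sign_k(1-2s_k)) * d^(L-1).
Tabulate the states by total A-exponent and number of loops L (A-exp: L × count):
  A^9: L=5 ×1
  A^7: L=4 ×9
  A^5: L=3 ×30, L=5 ×6
  A^3: L=2 ×45, L=4 ×37, L=6 ×2
  A^1: L=1 ×27, L=3 ×78, L=5 ×21
  A^-1: L=2 ×67, L=4 ×53, L=6 ×6
  A^-3: L=1 ×12, L=3 ×53, L=5 ×18, L=7 ×1
  A^-5: L=2 ×14, L=4 ×19, L=6 ×3
  A^-7: L=3 ×6, L=5 ×3
  A^-9: L=4 ×1
Each group contributes A^e * Σ count * d^(L-1):
Powers of d = -A^2 - A^-2: d^2 = A^4 + 2 + A^-4; d^3 = -A^6 - 3*A^2 - 3*A^-2 - A^-6; d^4 = A^8 + 4*A^4 + 6 + 4*A^-4 + A^-8; d^5 = -A^10 - 5*A^6 - 10*A^2 - 10*A^-2 - 5*A^-6 - A^-10; d^6 = A^12 + 6*A^8 + 15*A^4 + 20 + 15*A^-4 + 6*A^-8 + A^-12.
  A^9 * (d^4) = A^17 + 4*A^13 + 6*A^9 + 4*A^5 + A
  A^7 * (9*d^3) = -9*A^13 - 27*A^9 - 27*A^5 - 9*A
  A^5 * (30*d^2 + 6*d^4) = 6*A^13 + 54*A^9 + 96*A^5 + 54*A + 6*A^-3
  A^3 * (45*d + 37*d^3 + 2*d^5) = -2*A^13 - 47*A^9 - 176*A^5 - 176*A - 47*A^-3 - 2*A^-7
  A^1 * (27 + 78*d^2 + 21*d^4) = 21*A^9 + 162*A^5 + 309*A + 162*A^-3 + 21*A^-7
  A^-1 * (67*d + 53*d^3 + 6*d^5) = -6*A^9 - 83*A^5 - 286*A - 286*A^-3 - 83*A^-7 - 6*A^-11
  A^-3 * (12 + 53*d^2 + 18*d^4 + d^6) = A^9 + 24*A^5 + 140*A + 246*A^-3 + 140*A^-7 + 24*A^-11 + A^-15
  A^-5 * (14*d + 19*d^3 + 3*d^5) = -3*A^5 - 34*A - 101*A^-3 - 101*A^-7 - 34*A^-11 - 3*A^-15
  A^-7 * (6*d^2 + 3*d^4) = 3*A + 18*A^-3 + 30*A^-7 + 18*A^-11 + 3*A^-15
  A^-9 * (d^3) = -A^-3 - 3*A^-7 - 3*A^-11 - A^-15
Summing the groups: <K> = A^17 - A^13 + 2*A^9 - 3*A^5 + 2*A - 3*A^-3 + 2*A^-7 - A^-11
Normalise by the writhe: (-A^3)^(-w) = (-A^3)^(5) = -A^15, so f(A) = -A^15 * <K> = -A^32 + A^28 - 2*A^24 + 3*A^20 - 2*A^16 + 3*A^12 - 2*A^8 + A^4.
Substitute A = t^(-1/4), i.e. A^e → t^(-e/4): V(t) = t^-1 - 2*t^-2 + 3*t^-3 - 2*t^-4 + 3*t^-5 - 2*t^-6 + t^-7 - t^-8

Answer: t^-1 - 2*t^-2 + 3*t^-3 - 2*t^-4 + 3*t^-5 - 2*t^-6 + t^-7 - t^-8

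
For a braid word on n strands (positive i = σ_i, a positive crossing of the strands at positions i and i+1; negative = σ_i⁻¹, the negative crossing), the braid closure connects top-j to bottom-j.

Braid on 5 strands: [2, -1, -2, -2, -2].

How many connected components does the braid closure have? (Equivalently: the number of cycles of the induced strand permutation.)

4

Derivation:
Track the strand permutation on 5 strands, starting from identity.
  step 1: s2 swaps positions 2,3 -> [1 3 2 4 5]
  step 2: s1^-1 swaps positions 1,2 -> [3 1 2 4 5]
  step 3: s2^-1 swaps positions 2,3 -> [3 2 1 4 5]
  step 4: s2^-1 swaps positions 2,3 -> [3 1 2 4 5]
  step 5: s2^-1 swaps positions 2,3 -> [3 2 1 4 5]
Final permutation (position -> original strand): [3 2 1 4 5]
Closure components = cycle count of this permutation = 4.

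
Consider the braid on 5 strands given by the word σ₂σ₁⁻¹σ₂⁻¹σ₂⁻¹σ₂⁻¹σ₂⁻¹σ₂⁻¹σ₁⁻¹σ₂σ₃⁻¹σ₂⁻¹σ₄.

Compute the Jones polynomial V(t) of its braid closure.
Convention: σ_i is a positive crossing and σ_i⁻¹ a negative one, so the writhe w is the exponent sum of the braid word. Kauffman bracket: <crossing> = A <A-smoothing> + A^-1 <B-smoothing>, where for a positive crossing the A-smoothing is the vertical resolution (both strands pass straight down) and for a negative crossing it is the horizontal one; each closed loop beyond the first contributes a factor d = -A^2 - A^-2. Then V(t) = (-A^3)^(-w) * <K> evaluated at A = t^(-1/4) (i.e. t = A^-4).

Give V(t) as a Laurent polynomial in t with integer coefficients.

The presented braid s2 s1^-1 s2^-1 s2^-1 s2^-1 s2^-1 s2^-1 s1^-1 s2 s3^-1 s2^-1 s4 on 5 strands reduces by inverse Markov moves (closure unchanged at each step):
  Destabilize: the word has the form β·s4 where s4 occurs only as the final letter (β ∈ B_4); drop it and the last strand → 4 strands.
  Deconjugate: the word is γ·β·γ⁻¹ with γ = s2 (prefix) and γ⁻¹ = s2^-1 (suffix); strip both.
  Destabilize: the word has the form β·s3^-1 where s3^-1 occurs only as the final letter (β ∈ B_3); drop it and the last strand → 3 strands.
Reduced to β = s1^-1 s2^-1 s2^-1 s2^-1 s2^-1 s2^-1 s1^-1 s2 on 3 strands, 8 crossings.
Compute on β:
Braid: s1^-1 s2^-1 s2^-1 s2^-1 s2^-1 s2^-1 s1^-1 s2 on 3 strands, 8 crossings.
Writhe w = (#positive) - (#negative) = 1 - 7 = -6.
Enumerate smoothing states for the bracket polynomial. There are 2^8 = 256 states.
For each crossing: s=0 is the vertical smoothing, s=1 horizontal. Crossing k contributes A^(sign_k * (1 - 2*s_k)); loop factor d = -A^2 - A^-2.
Tabulate the states by total A-exponent and number of loops L (A-exp: L × count):
  A^8: L=6 ×1
  A^6: L=5 ×8
  A^4: L=4 ×25, L=6 ×3
  A^2: L=3 ×40, L=5 ×15, L=7 ×1
  A^0: L=2 ×35, L=4 ×30, L=6 ×5
  A^-2: L=1 ×15, L=3 ×31, L=5 ×10
  A^-4: L=2 ×18, L=4 ×10
  A^-6: L=1 ×2, L=3 ×6
  A^-8: L=2 ×1
Each group contributes A^e * Σ count * d^(L-1):
Powers of d = -A^2 - A^-2: d^2 = A^4 + 2 + A^-4; d^3 = -A^6 - 3*A^2 - 3*A^-2 - A^-6; d^4 = A^8 + 4*A^4 + 6 + 4*A^-4 + A^-8; d^5 = -A^10 - 5*A^6 - 10*A^2 - 10*A^-2 - 5*A^-6 - A^-10; d^6 = A^12 + 6*A^8 + 15*A^4 + 20 + 15*A^-4 + 6*A^-8 + A^-12.
  A^8 * (d^5) = -A^18 - 5*A^14 - 10*A^10 - 10*A^6 - 5*A^2 - A^-2
  A^6 * (8*d^4) = 8*A^14 + 32*A^10 + 48*A^6 + 32*A^2 + 8*A^-2
  A^4 * (25*d^3 + 3*d^5) = -3*A^14 - 40*A^10 - 105*A^6 - 105*A^2 - 40*A^-2 - 3*A^-6
  A^2 * (40*d^2 + 15*d^4 + d^6) = A^14 + 21*A^10 + 115*A^6 + 190*A^2 + 115*A^-2 + 21*A^-6 + A^-10
  A^0 * (35*d + 30*d^3 + 5*d^5) = -5*A^10 - 55*A^6 - 175*A^2 - 175*A^-2 - 55*A^-6 - 5*A^-10
  A^-2 * (15 + 31*d^2 + 10*d^4) = 10*A^6 + 71*A^2 + 137*A^-2 + 71*A^-6 + 10*A^-10
  A^-4 * (18*d + 10*d^3) = -10*A^2 - 48*A^-2 - 48*A^-6 - 10*A^-10
  A^-6 * (2 + 6*d^2) = 6*A^-2 + 14*A^-6 + 6*A^-10
  A^-8 * (d) = -A^-6 - A^-10
Summing the groups: <K> = -A^18 + A^14 - 2*A^10 + 3*A^6 - 2*A^2 + 2*A^-2 - A^-6 + A^-10
Normalise by the writhe: (-A^3)^(-w) = (-A^3)^(6) = A^18, so f(A) = A^18 * <K> = -A^36 + A^32 - 2*A^28 + 3*A^24 - 2*A^20 + 2*A^16 - A^12 + A^8.
Substitute A = t^(-1/4), i.e. A^e → t^(-e/4): V(t) = t^-2 - t^-3 + 2*t^-4 - 2*t^-5 + 3*t^-6 - 2*t^-7 + t^-8 - t^-9

Answer: t^-2 - t^-3 + 2*t^-4 - 2*t^-5 + 3*t^-6 - 2*t^-7 + t^-8 - t^-9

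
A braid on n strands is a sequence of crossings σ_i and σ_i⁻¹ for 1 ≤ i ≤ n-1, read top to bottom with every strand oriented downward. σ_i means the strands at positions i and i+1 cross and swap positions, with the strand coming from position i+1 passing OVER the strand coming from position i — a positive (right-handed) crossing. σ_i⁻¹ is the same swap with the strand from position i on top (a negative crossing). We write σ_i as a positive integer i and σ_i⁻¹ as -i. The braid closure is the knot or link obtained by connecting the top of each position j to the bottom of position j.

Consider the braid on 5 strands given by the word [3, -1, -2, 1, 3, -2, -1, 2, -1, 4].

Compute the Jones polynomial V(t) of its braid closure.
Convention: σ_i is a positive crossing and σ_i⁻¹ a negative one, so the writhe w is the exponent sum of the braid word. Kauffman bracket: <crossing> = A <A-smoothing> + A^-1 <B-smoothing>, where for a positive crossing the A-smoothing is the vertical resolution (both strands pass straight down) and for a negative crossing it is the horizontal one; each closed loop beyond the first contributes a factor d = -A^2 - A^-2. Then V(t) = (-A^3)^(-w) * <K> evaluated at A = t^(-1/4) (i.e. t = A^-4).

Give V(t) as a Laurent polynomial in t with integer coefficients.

t^2 - 2*t + 3 - 3*t^-1 + 3*t^-2 - 2*t^-3 + 2*t^-4 - t^-5

Derivation:
The presented braid s3 s1^-1 s2^-1 s1 s3 s2^-1 s1^-1 s2 s1^-1 s4 on 5 strands reduces by inverse Markov moves (closure unchanged at each step):
  Destabilize: the word has the form β·s4 where s4 occurs only as the final letter (β ∈ B_4); drop it and the last strand → 4 strands.
Reduced to β = s3 s1^-1 s2^-1 s1 s3 s2^-1 s1^-1 s2 s1^-1 on 4 strands, 9 crossings.
Compute on β:
Braid: s3 s1^-1 s2^-1 s1 s3 s2^-1 s1^-1 s2 s1^-1 on 4 strands, 9 crossings.
Writhe w = (#positive) - (#negative) = 4 - 5 = -1.
State-sum expansion of <K>. There are 2^9 = 512 states.
For each crossing: s=0 is the vertical smoothing, s=1 horizontal. Crossing k contributes A^(sign_k * (1 - 2*s_k)); loop factor d = -A^2 - A^-2.
Tabulate the states by total A-exponent and number of loops L (A-exp: L × count):
  A^9: L=5 ×1
  A^7: L=4 ×9
  A^5: L=3 ×32, L=5 ×4
  A^3: L=2 ×53, L=4 ×30, L=6 ×1
  A^1: L=1 ×35, L=3 ×80, L=5 ×11
  A^-1: L=2 ×86, L=4 ×39, L=6 ×1
  A^-3: L=1 ×21, L=3 ×58, L=5 ×5
  A^-5: L=2 ×26, L=4 ×10
  A^-7: L=1 ×3, L=3 ×6
  A^-9: L=2 ×1
Each group contributes A^e * Σ count * d^(L-1):
Powers of d = -A^2 - A^-2: d^2 = A^4 + 2 + A^-4; d^3 = -A^6 - 3*A^2 - 3*A^-2 - A^-6; d^4 = A^8 + 4*A^4 + 6 + 4*A^-4 + A^-8; d^5 = -A^10 - 5*A^6 - 10*A^2 - 10*A^-2 - 5*A^-6 - A^-10.
  A^9 * (d^4) = A^17 + 4*A^13 + 6*A^9 + 4*A^5 + A
  A^7 * (9*d^3) = -9*A^13 - 27*A^9 - 27*A^5 - 9*A
  A^5 * (32*d^2 + 4*d^4) = 4*A^13 + 48*A^9 + 88*A^5 + 48*A + 4*A^-3
  A^3 * (53*d + 30*d^3 + d^5) = -A^13 - 35*A^9 - 153*A^5 - 153*A - 35*A^-3 - A^-7
  A^1 * (35 + 80*d^2 + 11*d^4) = 11*A^9 + 124*A^5 + 261*A + 124*A^-3 + 11*A^-7
  A^-1 * (86*d + 39*d^3 + d^5) = -A^9 - 44*A^5 - 213*A - 213*A^-3 - 44*A^-7 - A^-11
  A^-3 * (21 + 58*d^2 + 5*d^4) = 5*A^5 + 78*A + 167*A^-3 + 78*A^-7 + 5*A^-11
  A^-5 * (26*d + 10*d^3) = -10*A - 56*A^-3 - 56*A^-7 - 10*A^-11
  A^-7 * (3 + 6*d^2) = 6*A^-3 + 15*A^-7 + 6*A^-11
  A^-9 * (d) = -A^-7 - A^-11
Summing the groups: <K> = A^17 - 2*A^13 + 2*A^9 - 3*A^5 + 3*A - 3*A^-3 + 2*A^-7 - A^-11
Normalise by the writhe: (-A^3)^(-w) = (-A^3)^(1) = -A^3, so f(A) = -A^3 * <K> = -A^20 + 2*A^16 - 2*A^12 + 3*A^8 - 3*A^4 + 3 - 2*A^-4 + A^-8.
Substitute A = t^(-1/4), i.e. A^e → t^(-e/4): V(t) = t^2 - 2*t + 3 - 3*t^-1 + 3*t^-2 - 2*t^-3 + 2*t^-4 - t^-5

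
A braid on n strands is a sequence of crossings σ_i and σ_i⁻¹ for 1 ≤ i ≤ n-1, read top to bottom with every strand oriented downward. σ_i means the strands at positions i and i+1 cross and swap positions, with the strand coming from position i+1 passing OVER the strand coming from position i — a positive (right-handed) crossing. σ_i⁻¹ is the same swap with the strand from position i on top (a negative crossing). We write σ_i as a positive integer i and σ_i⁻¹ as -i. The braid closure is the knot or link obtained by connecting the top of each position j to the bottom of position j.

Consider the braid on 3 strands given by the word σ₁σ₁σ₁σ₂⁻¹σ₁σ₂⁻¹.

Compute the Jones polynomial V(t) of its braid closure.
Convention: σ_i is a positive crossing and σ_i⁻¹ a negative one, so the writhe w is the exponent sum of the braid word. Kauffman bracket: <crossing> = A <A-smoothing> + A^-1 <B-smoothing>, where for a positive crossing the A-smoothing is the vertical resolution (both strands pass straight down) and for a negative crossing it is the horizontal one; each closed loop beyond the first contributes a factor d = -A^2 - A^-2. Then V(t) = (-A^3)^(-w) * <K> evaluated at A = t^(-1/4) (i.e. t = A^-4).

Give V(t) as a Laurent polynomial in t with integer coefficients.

Braid: s1 s1 s1 s2^-1 s1 s2^-1 on 3 strands, 6 crossings.
Writhe w = (#positive) - (#negative) = 4 - 2 = 2.
Computing the Kauffman bracket via state sum. There are 2^6 = 64 states.
Each crossing splits two ways (0=vertical, 1=horizontal). The state's weight is A^(#A-smoothings - #B-smoothings) * d^(loops - 1).
Tabulate the states by total A-exponent and number of loops L (A-exp: L × count):
  A^6: L=3 ×1
  A^4: L=2 ×6
  A^2: L=1 ×11, L=3 ×4
  A^0: L=2 ×19, L=4 ×1
  A^-2: L=3 ×15
  A^-4: L=4 ×6
  A^-6: L=5 ×1
Each group contributes A^e * Σ count * d^(L-1):
Powers of d = -A^2 - A^-2: d^2 = A^4 + 2 + A^-4; d^3 = -A^6 - 3*A^2 - 3*A^-2 - A^-6; d^4 = A^8 + 4*A^4 + 6 + 4*A^-4 + A^-8.
  A^6 * (d^2) = A^10 + 2*A^6 + A^2
  A^4 * (6*d) = -6*A^6 - 6*A^2
  A^2 * (11 + 4*d^2) = 4*A^6 + 19*A^2 + 4*A^-2
  A^0 * (19*d + d^3) = -A^6 - 22*A^2 - 22*A^-2 - A^-6
  A^-2 * (15*d^2) = 15*A^2 + 30*A^-2 + 15*A^-6
  A^-4 * (6*d^3) = -6*A^2 - 18*A^-2 - 18*A^-6 - 6*A^-10
  A^-6 * (d^4) = A^2 + 4*A^-2 + 6*A^-6 + 4*A^-10 + A^-14
Summing the groups: <K> = A^10 - A^6 + 2*A^2 - 2*A^-2 + 2*A^-6 - 2*A^-10 + A^-14
Normalise by the writhe: (-A^3)^(-w) = (-A^3)^(-2) = A^-6, so f(A) = A^-6 * <K> = A^4 - 1 + 2*A^-4 - 2*A^-8 + 2*A^-12 - 2*A^-16 + A^-20.
Substitute A = t^(-1/4), i.e. A^e → t^(-e/4): V(t) = t^5 - 2*t^4 + 2*t^3 - 2*t^2 + 2*t - 1 + t^-1

Answer: t^5 - 2*t^4 + 2*t^3 - 2*t^2 + 2*t - 1 + t^-1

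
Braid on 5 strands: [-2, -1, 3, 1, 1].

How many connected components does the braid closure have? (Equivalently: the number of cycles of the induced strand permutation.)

Track the strand permutation on 5 strands, starting from identity.
  step 1: s2^-1 swaps positions 2,3 -> [1 3 2 4 5]
  step 2: s1^-1 swaps positions 1,2 -> [3 1 2 4 5]
  step 3: s3 swaps positions 3,4 -> [3 1 4 2 5]
  step 4: s1 swaps positions 1,2 -> [1 3 4 2 5]
  step 5: s1 swaps positions 1,2 -> [3 1 4 2 5]
Final permutation (position -> original strand): [3 1 4 2 5]
Closure components = cycle count of this permutation = 2.

Answer: 2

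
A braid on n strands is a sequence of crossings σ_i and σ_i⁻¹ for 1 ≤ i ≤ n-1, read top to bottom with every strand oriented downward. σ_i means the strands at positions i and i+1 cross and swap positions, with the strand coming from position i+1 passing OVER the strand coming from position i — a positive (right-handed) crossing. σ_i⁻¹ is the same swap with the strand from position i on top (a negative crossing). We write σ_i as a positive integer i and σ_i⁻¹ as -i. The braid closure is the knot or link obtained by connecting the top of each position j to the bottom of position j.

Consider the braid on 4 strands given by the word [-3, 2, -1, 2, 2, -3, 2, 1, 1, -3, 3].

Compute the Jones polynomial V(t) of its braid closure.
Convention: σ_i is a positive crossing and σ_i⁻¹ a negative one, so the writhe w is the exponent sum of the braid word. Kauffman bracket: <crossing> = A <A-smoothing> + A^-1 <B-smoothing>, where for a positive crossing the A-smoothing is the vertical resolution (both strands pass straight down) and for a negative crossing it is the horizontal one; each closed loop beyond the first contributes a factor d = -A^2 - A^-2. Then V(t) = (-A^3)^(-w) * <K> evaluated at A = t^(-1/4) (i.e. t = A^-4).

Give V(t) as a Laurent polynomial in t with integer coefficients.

The presented braid s3^-1 s2 s1^-1 s2 s2 s3^-1 s2 s1 s1 s3^-1 s3 on 4 strands reduces by inverse Markov moves (closure unchanged at each step):
  Deconjugate: the word is γ·β·γ⁻¹ with γ = s3^-1 (prefix) and γ⁻¹ = s3 (suffix); strip both.
Reduced to β = s2 s1^-1 s2 s2 s3^-1 s2 s1 s1 s3^-1 on 4 strands, 9 crossings.
Compute on β:
Braid: s2 s1^-1 s2 s2 s3^-1 s2 s1 s1 s3^-1 on 4 strands, 9 crossings.
Writhe w = (#positive) - (#negative) = 6 - 3 = 3.
Enumerate smoothing states for the bracket polynomial. There are 2^9 = 512 states.
Each crossing splits two ways (0=vertical, 1=horizontal). The state's weight is A^(#A-smoothings - #B-smoothings) * d^(loops - 1).
Tabulate the states by total A-exponent and number of loops L (A-exp: L × count):
  A^9: L=3 ×1
  A^7: L=2 ×6, L=4 ×3
  A^5: L=1 ×11, L=3 ×24, L=5 ×1
  A^3: L=2 ×68, L=4 ×16
  A^1: L=1 ×38, L=3 ×85, L=5 ×3
  A^-1: L=2 ×77, L=4 ×49
  A^-3: L=3 ×69, L=5 ×15
  A^-5: L=4 ×34, L=6 ×2
  A^-7: L=5 ×9
  A^-9: L=6 ×1
Each group contributes A^e * Σ count * d^(L-1):
Powers of d = -A^2 - A^-2: d^2 = A^4 + 2 + A^-4; d^3 = -A^6 - 3*A^2 - 3*A^-2 - A^-6; d^4 = A^8 + 4*A^4 + 6 + 4*A^-4 + A^-8; d^5 = -A^10 - 5*A^6 - 10*A^2 - 10*A^-2 - 5*A^-6 - A^-10.
  A^9 * (d^2) = A^13 + 2*A^9 + A^5
  A^7 * (6*d + 3*d^3) = -3*A^13 - 15*A^9 - 15*A^5 - 3*A
  A^5 * (11 + 24*d^2 + d^4) = A^13 + 28*A^9 + 65*A^5 + 28*A + A^-3
  A^3 * (68*d + 16*d^3) = -16*A^9 - 116*A^5 - 116*A - 16*A^-3
  A^1 * (38 + 85*d^2 + 3*d^4) = 3*A^9 + 97*A^5 + 226*A + 97*A^-3 + 3*A^-7
  A^-1 * (77*d + 49*d^3) = -49*A^5 - 224*A - 224*A^-3 - 49*A^-7
  A^-3 * (69*d^2 + 15*d^4) = 15*A^5 + 129*A + 228*A^-3 + 129*A^-7 + 15*A^-11
  A^-5 * (34*d^3 + 2*d^5) = -2*A^5 - 44*A - 122*A^-3 - 122*A^-7 - 44*A^-11 - 2*A^-15
  A^-7 * (9*d^4) = 9*A + 36*A^-3 + 54*A^-7 + 36*A^-11 + 9*A^-15
  A^-9 * (d^5) = -A - 5*A^-3 - 10*A^-7 - 10*A^-11 - 5*A^-15 - A^-19
Summing the groups: <K> = -A^13 + 2*A^9 - 4*A^5 + 4*A - 5*A^-3 + 5*A^-7 - 3*A^-11 + 2*A^-15 - A^-19
Normalise by the writhe: (-A^3)^(-w) = (-A^3)^(-3) = -A^-9, so f(A) = -A^-9 * <K> = A^4 - 2 + 4*A^-4 - 4*A^-8 + 5*A^-12 - 5*A^-16 + 3*A^-20 - 2*A^-24 + A^-28.
Substitute A = t^(-1/4), i.e. A^e → t^(-e/4): V(t) = t^7 - 2*t^6 + 3*t^5 - 5*t^4 + 5*t^3 - 4*t^2 + 4*t - 2 + t^-1

Answer: t^7 - 2*t^6 + 3*t^5 - 5*t^4 + 5*t^3 - 4*t^2 + 4*t - 2 + t^-1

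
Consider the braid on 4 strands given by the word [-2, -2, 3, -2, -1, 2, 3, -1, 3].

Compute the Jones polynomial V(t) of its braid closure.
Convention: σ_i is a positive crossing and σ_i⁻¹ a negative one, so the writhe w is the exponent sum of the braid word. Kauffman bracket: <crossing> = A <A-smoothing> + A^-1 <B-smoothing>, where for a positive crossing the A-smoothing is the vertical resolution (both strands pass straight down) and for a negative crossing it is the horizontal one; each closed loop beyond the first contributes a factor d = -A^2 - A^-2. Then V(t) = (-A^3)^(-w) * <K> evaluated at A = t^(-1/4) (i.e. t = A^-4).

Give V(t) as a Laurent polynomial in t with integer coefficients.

-t^3 + 2*t^2 - 3*t + 5 - 4*t^-1 + 4*t^-2 - 3*t^-3 + 2*t^-4 - t^-5

Derivation:
Braid: s2^-1 s2^-1 s3 s2^-1 s1^-1 s2 s3 s1^-1 s3 on 4 strands, 9 crossings.
Writhe w = (#positive) - (#negative) = 4 - 5 = -1.
Enumerate smoothing states for the bracket polynomial. There are 2^9 = 512 states.
For each crossing: s=0 is the vertical smoothing, s=1 horizontal. Crossing k contributes A^(sign_k * (1 - 2*s_k)); loop factor d = -A^2 - A^-2.
Tabulate the states by total A-exponent and number of loops L (A-exp: L × count):
  A^9: L=5 ×1
  A^7: L=4 ×9
  A^5: L=3 ×32, L=5 ×4
  A^3: L=2 ×55, L=4 ×28, L=6 ×1
  A^1: L=1 ×39, L=3 ×77, L=5 ×10
  A^-1: L=2 ×87, L=4 ×38, L=6 ×1
  A^-3: L=1 ×14, L=3 ×64, L=5 ×6
  A^-5: L=2 ×17, L=4 ×19
  A^-7: L=3 ×7, L=5 ×2
  A^-9: L=4 ×1
Each group contributes A^e * Σ count * d^(L-1):
Powers of d = -A^2 - A^-2: d^2 = A^4 + 2 + A^-4; d^3 = -A^6 - 3*A^2 - 3*A^-2 - A^-6; d^4 = A^8 + 4*A^4 + 6 + 4*A^-4 + A^-8; d^5 = -A^10 - 5*A^6 - 10*A^2 - 10*A^-2 - 5*A^-6 - A^-10.
  A^9 * (d^4) = A^17 + 4*A^13 + 6*A^9 + 4*A^5 + A
  A^7 * (9*d^3) = -9*A^13 - 27*A^9 - 27*A^5 - 9*A
  A^5 * (32*d^2 + 4*d^4) = 4*A^13 + 48*A^9 + 88*A^5 + 48*A + 4*A^-3
  A^3 * (55*d + 28*d^3 + d^5) = -A^13 - 33*A^9 - 149*A^5 - 149*A - 33*A^-3 - A^-7
  A^1 * (39 + 77*d^2 + 10*d^4) = 10*A^9 + 117*A^5 + 253*A + 117*A^-3 + 10*A^-7
  A^-1 * (87*d + 38*d^3 + d^5) = -A^9 - 43*A^5 - 211*A - 211*A^-3 - 43*A^-7 - A^-11
  A^-3 * (14 + 64*d^2 + 6*d^4) = 6*A^5 + 88*A + 178*A^-3 + 88*A^-7 + 6*A^-11
  A^-5 * (17*d + 19*d^3) = -19*A - 74*A^-3 - 74*A^-7 - 19*A^-11
  A^-7 * (7*d^2 + 2*d^4) = 2*A + 15*A^-3 + 26*A^-7 + 15*A^-11 + 2*A^-15
  A^-9 * (d^3) = -A^-3 - 3*A^-7 - 3*A^-11 - A^-15
Summing the groups: <K> = A^17 - 2*A^13 + 3*A^9 - 4*A^5 + 4*A - 5*A^-3 + 3*A^-7 - 2*A^-11 + A^-15
Normalise by the writhe: (-A^3)^(-w) = (-A^3)^(1) = -A^3, so f(A) = -A^3 * <K> = -A^20 + 2*A^16 - 3*A^12 + 4*A^8 - 4*A^4 + 5 - 3*A^-4 + 2*A^-8 - A^-12.
Substitute A = t^(-1/4), i.e. A^e → t^(-e/4): V(t) = -t^3 + 2*t^2 - 3*t + 5 - 4*t^-1 + 4*t^-2 - 3*t^-3 + 2*t^-4 - t^-5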